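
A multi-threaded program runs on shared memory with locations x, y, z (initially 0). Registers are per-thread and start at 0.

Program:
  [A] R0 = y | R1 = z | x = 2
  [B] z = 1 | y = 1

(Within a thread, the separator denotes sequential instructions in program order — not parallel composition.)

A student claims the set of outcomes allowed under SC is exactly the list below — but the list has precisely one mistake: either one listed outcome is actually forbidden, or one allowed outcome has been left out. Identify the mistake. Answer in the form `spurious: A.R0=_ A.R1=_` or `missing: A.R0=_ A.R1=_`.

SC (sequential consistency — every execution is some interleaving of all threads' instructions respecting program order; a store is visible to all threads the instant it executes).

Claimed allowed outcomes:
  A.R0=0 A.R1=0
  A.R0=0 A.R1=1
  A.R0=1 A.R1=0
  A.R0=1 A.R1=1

spurious: A.R0=1 A.R1=0

outcome vector order: (A.R0,A.R1)
SC: 3 outcomes — {00, 01, 11}
claimed∖SC = {10}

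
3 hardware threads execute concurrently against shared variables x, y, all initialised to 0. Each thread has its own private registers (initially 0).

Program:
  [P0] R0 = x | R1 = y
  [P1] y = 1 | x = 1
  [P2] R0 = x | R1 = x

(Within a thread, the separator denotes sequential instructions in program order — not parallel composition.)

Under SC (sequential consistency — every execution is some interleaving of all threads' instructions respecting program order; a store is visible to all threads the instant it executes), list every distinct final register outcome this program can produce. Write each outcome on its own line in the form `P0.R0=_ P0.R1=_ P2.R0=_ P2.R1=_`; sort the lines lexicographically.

P0.R0=0 P0.R1=0 P2.R0=0 P2.R1=0
P0.R0=0 P0.R1=0 P2.R0=0 P2.R1=1
P0.R0=0 P0.R1=0 P2.R0=1 P2.R1=1
P0.R0=0 P0.R1=1 P2.R0=0 P2.R1=0
P0.R0=0 P0.R1=1 P2.R0=0 P2.R1=1
P0.R0=0 P0.R1=1 P2.R0=1 P2.R1=1
P0.R0=1 P0.R1=1 P2.R0=0 P2.R1=0
P0.R0=1 P0.R1=1 P2.R0=0 P2.R1=1
P0.R0=1 P0.R1=1 P2.R0=1 P2.R1=1

outcome vector order: (P0.R0,P0.R1,P2.R0,P2.R1)
|SC outcomes| = 9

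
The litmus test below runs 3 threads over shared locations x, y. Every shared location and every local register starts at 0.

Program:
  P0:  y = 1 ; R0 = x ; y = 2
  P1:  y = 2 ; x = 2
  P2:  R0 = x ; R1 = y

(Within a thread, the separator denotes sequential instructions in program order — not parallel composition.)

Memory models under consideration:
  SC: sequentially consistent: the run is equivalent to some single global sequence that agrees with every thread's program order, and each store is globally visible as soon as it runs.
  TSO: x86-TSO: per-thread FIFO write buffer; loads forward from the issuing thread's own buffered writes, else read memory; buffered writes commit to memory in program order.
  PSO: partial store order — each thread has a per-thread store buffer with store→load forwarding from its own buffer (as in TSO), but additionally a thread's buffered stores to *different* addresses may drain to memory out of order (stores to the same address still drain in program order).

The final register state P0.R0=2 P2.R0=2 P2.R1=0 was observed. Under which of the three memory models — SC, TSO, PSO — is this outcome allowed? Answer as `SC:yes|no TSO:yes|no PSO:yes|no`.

outcome vector order: (P0.R0,P2.R0,P2.R1)
[SC] allowed = {(0,0,0); (0,0,1); (0,0,2); (0,2,1); (0,2,2); (2,0,0); (2,0,1); (2,0,2); (2,2,1); (2,2,2)}
[TSO] allowed = {(0,0,0); (0,0,1); (0,0,2); (0,2,1); (0,2,2); (2,0,0); (2,0,1); (2,0,2); (2,2,1); (2,2,2)}
[PSO] allowed = {(0,0,0); (0,0,1); (0,0,2); (0,2,0); (0,2,1); (0,2,2); (2,0,0); (2,0,1); (2,0,2); (2,2,0); (2,2,1); (2,2,2)}
target (2,2,0) ∈ {PSO}

SC:no TSO:no PSO:yes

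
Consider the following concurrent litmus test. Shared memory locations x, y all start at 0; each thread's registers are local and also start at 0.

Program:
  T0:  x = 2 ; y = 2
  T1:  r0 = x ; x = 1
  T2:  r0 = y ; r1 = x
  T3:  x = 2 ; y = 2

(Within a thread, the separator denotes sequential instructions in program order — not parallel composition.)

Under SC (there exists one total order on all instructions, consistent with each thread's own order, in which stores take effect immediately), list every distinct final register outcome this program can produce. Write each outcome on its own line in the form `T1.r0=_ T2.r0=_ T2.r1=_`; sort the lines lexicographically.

outcome vector order: (T1.r0,T2.r0,T2.r1)
|SC outcomes| = 10

T1.r0=0 T2.r0=0 T2.r1=0
T1.r0=0 T2.r0=0 T2.r1=1
T1.r0=0 T2.r0=0 T2.r1=2
T1.r0=0 T2.r0=2 T2.r1=1
T1.r0=0 T2.r0=2 T2.r1=2
T1.r0=2 T2.r0=0 T2.r1=0
T1.r0=2 T2.r0=0 T2.r1=1
T1.r0=2 T2.r0=0 T2.r1=2
T1.r0=2 T2.r0=2 T2.r1=1
T1.r0=2 T2.r0=2 T2.r1=2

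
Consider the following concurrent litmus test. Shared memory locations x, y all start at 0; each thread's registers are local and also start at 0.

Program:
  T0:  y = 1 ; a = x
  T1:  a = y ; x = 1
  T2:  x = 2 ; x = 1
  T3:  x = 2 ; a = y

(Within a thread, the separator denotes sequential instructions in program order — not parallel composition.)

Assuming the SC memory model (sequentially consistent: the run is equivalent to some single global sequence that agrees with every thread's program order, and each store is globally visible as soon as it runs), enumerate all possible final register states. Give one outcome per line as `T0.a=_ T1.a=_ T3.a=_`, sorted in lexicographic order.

outcome vector order: (T0.a,T1.a,T3.a)
|SC outcomes| = 10

T0.a=0 T1.a=0 T3.a=1
T0.a=0 T1.a=1 T3.a=1
T0.a=1 T1.a=0 T3.a=0
T0.a=1 T1.a=0 T3.a=1
T0.a=1 T1.a=1 T3.a=0
T0.a=1 T1.a=1 T3.a=1
T0.a=2 T1.a=0 T3.a=0
T0.a=2 T1.a=0 T3.a=1
T0.a=2 T1.a=1 T3.a=0
T0.a=2 T1.a=1 T3.a=1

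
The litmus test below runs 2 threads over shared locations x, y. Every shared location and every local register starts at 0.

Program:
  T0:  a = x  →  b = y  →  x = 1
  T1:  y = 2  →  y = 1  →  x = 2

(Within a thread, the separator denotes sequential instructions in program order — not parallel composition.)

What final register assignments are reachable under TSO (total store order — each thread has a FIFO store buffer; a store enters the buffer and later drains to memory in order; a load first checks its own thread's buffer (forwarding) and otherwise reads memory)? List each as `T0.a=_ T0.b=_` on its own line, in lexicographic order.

outcome vector order: (T0.a,T0.b)
|TSO outcomes| = 4

T0.a=0 T0.b=0
T0.a=0 T0.b=1
T0.a=0 T0.b=2
T0.a=2 T0.b=1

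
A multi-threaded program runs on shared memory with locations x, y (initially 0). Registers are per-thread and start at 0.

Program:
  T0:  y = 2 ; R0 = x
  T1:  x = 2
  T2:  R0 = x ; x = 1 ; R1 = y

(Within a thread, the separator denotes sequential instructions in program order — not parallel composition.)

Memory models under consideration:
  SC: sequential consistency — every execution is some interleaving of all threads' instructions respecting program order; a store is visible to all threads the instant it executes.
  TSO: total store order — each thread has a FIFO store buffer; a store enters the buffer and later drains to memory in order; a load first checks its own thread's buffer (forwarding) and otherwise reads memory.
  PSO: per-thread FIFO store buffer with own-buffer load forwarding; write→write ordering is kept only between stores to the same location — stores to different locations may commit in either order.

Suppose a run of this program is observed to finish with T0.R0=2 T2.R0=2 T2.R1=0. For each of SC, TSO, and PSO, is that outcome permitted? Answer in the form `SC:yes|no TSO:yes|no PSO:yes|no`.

outcome vector order: (T0.R0,T2.R0,T2.R1)
SC: 9 outcomes — {0/0/2, 0/2/2, 1/0/0, 1/0/2, 1/2/0, 1/2/2, 2/0/0, 2/0/2, 2/2/2}
TSO: 12 outcomes — {0/0/0, 0/0/2, 0/2/0, 0/2/2, 1/0/0, 1/0/2, 1/2/0, 1/2/2, 2/0/0, 2/0/2, 2/2/0, 2/2/2}
PSO: 12 outcomes — {0/0/0, 0/0/2, 0/2/0, 0/2/2, 1/0/0, 1/0/2, 1/2/0, 1/2/2, 2/0/0, 2/0/2, 2/2/0, 2/2/2}
target 2/2/0 ∈ {TSO,PSO}

SC:no TSO:yes PSO:yes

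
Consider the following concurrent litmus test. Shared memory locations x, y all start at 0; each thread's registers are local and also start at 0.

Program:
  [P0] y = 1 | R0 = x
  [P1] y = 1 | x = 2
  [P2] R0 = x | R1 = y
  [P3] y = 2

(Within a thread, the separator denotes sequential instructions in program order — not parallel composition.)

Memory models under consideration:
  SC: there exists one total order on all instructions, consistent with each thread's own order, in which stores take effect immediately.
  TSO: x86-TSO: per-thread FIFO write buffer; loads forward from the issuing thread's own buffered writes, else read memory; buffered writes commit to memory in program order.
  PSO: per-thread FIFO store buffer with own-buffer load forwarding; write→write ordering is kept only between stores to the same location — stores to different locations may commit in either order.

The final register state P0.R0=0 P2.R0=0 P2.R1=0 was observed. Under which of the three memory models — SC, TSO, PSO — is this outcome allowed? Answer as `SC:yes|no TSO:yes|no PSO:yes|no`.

outcome vector order: (P0.R0,P2.R0,P2.R1)
under SC → (0,0,0), (0,0,1), (0,0,2), (0,2,1), (0,2,2), (2,0,0), (2,0,1), (2,0,2), (2,2,1), (2,2,2)
under TSO → (0,0,0), (0,0,1), (0,0,2), (0,2,1), (0,2,2), (2,0,0), (2,0,1), (2,0,2), (2,2,1), (2,2,2)
under PSO → (0,0,0), (0,0,1), (0,0,2), (0,2,0), (0,2,1), (0,2,2), (2,0,0), (2,0,1), (2,0,2), (2,2,0), (2,2,1), (2,2,2)
target (0,0,0) ∈ {SC,TSO,PSO}

SC:yes TSO:yes PSO:yes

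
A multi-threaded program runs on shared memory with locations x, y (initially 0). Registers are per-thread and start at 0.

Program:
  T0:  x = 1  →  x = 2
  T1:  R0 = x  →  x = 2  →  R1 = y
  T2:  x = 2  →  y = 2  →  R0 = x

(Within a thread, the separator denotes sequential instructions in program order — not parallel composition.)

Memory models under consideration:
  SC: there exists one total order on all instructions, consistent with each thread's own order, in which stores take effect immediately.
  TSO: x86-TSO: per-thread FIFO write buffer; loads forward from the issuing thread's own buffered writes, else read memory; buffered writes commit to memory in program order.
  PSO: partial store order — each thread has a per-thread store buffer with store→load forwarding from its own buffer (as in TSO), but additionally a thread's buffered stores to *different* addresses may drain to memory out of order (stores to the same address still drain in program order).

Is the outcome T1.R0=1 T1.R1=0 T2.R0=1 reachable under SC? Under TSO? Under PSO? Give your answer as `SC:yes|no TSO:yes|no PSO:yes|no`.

outcome vector order: (T1.R0,T1.R1,T2.R0)
[SC] allowed = {0/0/1, 0/0/2, 0/2/1, 0/2/2, 1/0/2, 1/2/1, 1/2/2, 2/0/1, 2/0/2, 2/2/1, 2/2/2}
[TSO] allowed = {0/0/1, 0/0/2, 0/2/1, 0/2/2, 1/0/1, 1/0/2, 1/2/1, 1/2/2, 2/0/1, 2/0/2, 2/2/1, 2/2/2}
[PSO] allowed = {0/0/1, 0/0/2, 0/2/1, 0/2/2, 1/0/1, 1/0/2, 1/2/1, 1/2/2, 2/0/1, 2/0/2, 2/2/1, 2/2/2}
target 1/0/1 ∈ {TSO,PSO}

SC:no TSO:yes PSO:yes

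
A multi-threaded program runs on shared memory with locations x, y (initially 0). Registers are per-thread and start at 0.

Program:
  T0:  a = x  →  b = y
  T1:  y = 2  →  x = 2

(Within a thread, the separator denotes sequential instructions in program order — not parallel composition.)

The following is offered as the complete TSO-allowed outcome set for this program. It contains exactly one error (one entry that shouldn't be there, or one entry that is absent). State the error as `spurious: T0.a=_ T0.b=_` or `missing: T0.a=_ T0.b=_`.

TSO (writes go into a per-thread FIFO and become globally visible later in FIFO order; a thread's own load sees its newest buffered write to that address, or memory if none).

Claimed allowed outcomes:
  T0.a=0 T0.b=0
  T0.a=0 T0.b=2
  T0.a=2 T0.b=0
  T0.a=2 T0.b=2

spurious: T0.a=2 T0.b=0

outcome vector order: (T0.a,T0.b)
TSO: 3 outcomes — {0/0; 0/2; 2/2}
claimed∖TSO = {2/0}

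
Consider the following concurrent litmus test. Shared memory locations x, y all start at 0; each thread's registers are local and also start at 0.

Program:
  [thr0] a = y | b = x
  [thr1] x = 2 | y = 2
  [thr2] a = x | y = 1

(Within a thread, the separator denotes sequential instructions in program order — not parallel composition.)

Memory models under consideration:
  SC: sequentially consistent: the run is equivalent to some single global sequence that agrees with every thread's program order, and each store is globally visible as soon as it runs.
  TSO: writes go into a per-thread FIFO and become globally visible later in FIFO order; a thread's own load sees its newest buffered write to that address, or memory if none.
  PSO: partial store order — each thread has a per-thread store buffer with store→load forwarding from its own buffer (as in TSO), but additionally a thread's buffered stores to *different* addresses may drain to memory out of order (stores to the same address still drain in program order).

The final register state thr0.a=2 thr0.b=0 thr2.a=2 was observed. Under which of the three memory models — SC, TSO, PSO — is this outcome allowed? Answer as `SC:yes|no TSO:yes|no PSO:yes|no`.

outcome vector order: (thr0.a,thr0.b,thr2.a)
SC: 9 outcomes — {<0 0 0>; <0 0 2>; <0 2 0>; <0 2 2>; <1 0 0>; <1 2 0>; <1 2 2>; <2 2 0>; <2 2 2>}
TSO: 9 outcomes — {<0 0 0>; <0 0 2>; <0 2 0>; <0 2 2>; <1 0 0>; <1 2 0>; <1 2 2>; <2 2 0>; <2 2 2>}
PSO: 11 outcomes — {<0 0 0>; <0 0 2>; <0 2 0>; <0 2 2>; <1 0 0>; <1 2 0>; <1 2 2>; <2 0 0>; <2 0 2>; <2 2 0>; <2 2 2>}
target <2 0 2> ∈ {PSO}

SC:no TSO:no PSO:yes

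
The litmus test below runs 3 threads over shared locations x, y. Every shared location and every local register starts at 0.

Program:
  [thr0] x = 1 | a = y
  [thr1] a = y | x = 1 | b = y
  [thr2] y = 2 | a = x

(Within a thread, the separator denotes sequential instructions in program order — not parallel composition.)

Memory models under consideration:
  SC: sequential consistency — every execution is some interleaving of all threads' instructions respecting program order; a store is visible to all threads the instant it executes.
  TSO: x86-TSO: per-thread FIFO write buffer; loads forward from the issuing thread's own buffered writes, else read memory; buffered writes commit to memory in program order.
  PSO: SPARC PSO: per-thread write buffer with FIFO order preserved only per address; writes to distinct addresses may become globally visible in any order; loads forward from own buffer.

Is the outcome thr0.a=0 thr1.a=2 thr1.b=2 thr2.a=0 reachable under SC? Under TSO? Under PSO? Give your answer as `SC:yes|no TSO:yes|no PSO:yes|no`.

SC:no TSO:yes PSO:yes

outcome vector order: (thr0.a,thr1.a,thr1.b,thr2.a)
SC (8): 0001; 0021; 0221; 2001; 2020; 2021; 2220; 2221
TSO (12): 0000; 0001; 0020; 0021; 0220; 0221; 2000; 2001; 2020; 2021; 2220; 2221
PSO (12): 0000; 0001; 0020; 0021; 0220; 0221; 2000; 2001; 2020; 2021; 2220; 2221
target 0220 ∈ {TSO,PSO}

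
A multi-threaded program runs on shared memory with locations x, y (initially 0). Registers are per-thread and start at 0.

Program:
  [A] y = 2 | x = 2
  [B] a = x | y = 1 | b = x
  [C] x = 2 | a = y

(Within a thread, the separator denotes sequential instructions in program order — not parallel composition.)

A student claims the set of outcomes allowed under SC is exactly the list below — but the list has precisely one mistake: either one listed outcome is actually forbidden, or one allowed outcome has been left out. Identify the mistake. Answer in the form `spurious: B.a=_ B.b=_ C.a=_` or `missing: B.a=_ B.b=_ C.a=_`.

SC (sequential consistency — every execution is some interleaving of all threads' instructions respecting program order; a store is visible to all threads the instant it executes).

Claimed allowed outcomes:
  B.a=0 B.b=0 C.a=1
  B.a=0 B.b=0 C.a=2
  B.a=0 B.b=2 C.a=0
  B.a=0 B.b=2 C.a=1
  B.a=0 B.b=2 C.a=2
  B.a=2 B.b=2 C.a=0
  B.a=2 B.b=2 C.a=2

outcome vector order: (B.a,B.b,C.a)
[SC] allowed = {(0,0,1), (0,0,2), (0,2,0), (0,2,1), (0,2,2), (2,2,0), (2,2,1), (2,2,2)}
SC∖claimed = {(2,2,1)}

missing: B.a=2 B.b=2 C.a=1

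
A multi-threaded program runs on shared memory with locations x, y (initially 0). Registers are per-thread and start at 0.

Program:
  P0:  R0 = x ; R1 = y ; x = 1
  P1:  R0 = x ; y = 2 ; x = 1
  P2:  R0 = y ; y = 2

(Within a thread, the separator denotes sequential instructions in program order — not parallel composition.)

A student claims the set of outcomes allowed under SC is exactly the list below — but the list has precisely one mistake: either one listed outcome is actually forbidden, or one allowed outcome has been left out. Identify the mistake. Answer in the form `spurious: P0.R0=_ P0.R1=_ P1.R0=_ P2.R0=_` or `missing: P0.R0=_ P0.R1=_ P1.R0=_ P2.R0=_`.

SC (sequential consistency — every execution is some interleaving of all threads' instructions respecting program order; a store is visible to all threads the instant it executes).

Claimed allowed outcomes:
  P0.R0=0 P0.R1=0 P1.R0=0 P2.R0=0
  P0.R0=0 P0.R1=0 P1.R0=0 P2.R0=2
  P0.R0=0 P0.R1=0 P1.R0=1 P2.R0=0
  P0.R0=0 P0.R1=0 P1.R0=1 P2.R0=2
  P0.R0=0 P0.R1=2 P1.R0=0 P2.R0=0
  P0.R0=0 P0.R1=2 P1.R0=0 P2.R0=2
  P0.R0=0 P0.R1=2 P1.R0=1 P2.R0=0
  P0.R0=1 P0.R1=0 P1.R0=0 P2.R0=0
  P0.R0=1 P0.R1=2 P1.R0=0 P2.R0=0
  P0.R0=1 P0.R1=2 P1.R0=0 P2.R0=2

outcome vector order: (P0.R0,P0.R1,P1.R0,P2.R0)
under SC → 0000; 0002; 0010; 0012; 0200; 0202; 0210; 1200; 1202
claimed∖SC = {1000}

spurious: P0.R0=1 P0.R1=0 P1.R0=0 P2.R0=0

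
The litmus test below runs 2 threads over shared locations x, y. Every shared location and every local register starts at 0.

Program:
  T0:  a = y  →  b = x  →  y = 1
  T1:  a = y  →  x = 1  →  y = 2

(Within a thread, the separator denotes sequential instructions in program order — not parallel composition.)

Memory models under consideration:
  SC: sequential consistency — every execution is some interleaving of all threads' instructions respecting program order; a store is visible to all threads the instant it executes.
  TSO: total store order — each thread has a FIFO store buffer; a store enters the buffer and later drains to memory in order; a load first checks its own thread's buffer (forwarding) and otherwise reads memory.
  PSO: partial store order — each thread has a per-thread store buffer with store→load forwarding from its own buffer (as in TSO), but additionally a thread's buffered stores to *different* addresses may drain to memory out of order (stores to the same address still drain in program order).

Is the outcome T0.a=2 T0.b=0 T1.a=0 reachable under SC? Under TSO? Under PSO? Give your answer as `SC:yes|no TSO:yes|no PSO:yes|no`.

SC:no TSO:no PSO:yes

outcome vector order: (T0.a,T0.b,T1.a)
SC: 4 outcomes — {(0,0,0) (0,0,1) (0,1,0) (2,1,0)}
TSO: 4 outcomes — {(0,0,0) (0,0,1) (0,1,0) (2,1,0)}
PSO: 5 outcomes — {(0,0,0) (0,0,1) (0,1,0) (2,0,0) (2,1,0)}
target (2,0,0) ∈ {PSO}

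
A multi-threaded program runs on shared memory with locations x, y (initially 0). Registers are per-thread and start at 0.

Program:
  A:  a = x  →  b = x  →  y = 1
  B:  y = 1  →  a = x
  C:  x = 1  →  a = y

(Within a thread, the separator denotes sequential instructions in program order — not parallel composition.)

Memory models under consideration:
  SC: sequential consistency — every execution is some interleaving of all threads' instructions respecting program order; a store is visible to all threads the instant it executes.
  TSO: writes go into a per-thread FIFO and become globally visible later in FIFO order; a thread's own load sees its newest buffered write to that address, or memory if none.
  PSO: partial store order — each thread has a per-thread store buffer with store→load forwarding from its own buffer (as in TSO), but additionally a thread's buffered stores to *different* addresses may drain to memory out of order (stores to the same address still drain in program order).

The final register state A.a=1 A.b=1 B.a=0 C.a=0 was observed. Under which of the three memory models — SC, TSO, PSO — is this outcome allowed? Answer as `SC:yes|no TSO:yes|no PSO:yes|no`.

SC:no TSO:yes PSO:yes

outcome vector order: (A.a,A.b,B.a,C.a)
[SC] allowed = {0/0/0/1 0/0/1/0 0/0/1/1 0/1/0/1 0/1/1/0 0/1/1/1 1/1/0/1 1/1/1/0 1/1/1/1}
[TSO] allowed = {0/0/0/0 0/0/0/1 0/0/1/0 0/0/1/1 0/1/0/0 0/1/0/1 0/1/1/0 0/1/1/1 1/1/0/0 1/1/0/1 1/1/1/0 1/1/1/1}
[PSO] allowed = {0/0/0/0 0/0/0/1 0/0/1/0 0/0/1/1 0/1/0/0 0/1/0/1 0/1/1/0 0/1/1/1 1/1/0/0 1/1/0/1 1/1/1/0 1/1/1/1}
target 1/1/0/0 ∈ {TSO,PSO}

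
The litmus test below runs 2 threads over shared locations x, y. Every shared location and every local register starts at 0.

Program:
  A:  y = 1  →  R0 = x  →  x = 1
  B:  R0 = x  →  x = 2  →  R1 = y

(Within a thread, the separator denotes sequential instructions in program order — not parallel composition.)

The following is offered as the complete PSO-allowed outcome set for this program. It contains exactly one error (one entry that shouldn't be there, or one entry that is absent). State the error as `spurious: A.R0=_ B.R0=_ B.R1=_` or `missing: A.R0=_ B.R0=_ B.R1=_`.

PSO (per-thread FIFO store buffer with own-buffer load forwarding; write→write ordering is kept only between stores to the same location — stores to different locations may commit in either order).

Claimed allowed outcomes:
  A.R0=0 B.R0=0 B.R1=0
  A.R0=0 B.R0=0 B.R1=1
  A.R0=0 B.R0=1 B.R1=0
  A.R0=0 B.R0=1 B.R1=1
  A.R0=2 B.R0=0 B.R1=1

outcome vector order: (A.R0,B.R0,B.R1)
[PSO] allowed = {0/0/0 0/0/1 0/1/0 0/1/1 2/0/0 2/0/1}
PSO∖claimed = {2/0/0}

missing: A.R0=2 B.R0=0 B.R1=0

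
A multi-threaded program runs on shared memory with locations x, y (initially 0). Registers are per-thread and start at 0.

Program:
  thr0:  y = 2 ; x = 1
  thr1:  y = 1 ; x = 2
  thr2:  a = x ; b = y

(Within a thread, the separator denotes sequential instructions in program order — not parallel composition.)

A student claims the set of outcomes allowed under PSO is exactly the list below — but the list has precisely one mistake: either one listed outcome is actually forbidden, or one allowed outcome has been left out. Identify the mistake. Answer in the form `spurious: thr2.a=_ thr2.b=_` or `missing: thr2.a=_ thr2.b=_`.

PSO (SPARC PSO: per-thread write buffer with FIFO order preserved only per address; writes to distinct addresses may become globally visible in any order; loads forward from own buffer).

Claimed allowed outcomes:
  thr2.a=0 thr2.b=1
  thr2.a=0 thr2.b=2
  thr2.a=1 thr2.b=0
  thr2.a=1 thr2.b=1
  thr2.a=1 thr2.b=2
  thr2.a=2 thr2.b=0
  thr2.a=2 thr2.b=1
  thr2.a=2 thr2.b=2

missing: thr2.a=0 thr2.b=0

outcome vector order: (thr2.a,thr2.b)
PSO: 9 outcomes — {00, 01, 02, 10, 11, 12, 20, 21, 22}
PSO∖claimed = {00}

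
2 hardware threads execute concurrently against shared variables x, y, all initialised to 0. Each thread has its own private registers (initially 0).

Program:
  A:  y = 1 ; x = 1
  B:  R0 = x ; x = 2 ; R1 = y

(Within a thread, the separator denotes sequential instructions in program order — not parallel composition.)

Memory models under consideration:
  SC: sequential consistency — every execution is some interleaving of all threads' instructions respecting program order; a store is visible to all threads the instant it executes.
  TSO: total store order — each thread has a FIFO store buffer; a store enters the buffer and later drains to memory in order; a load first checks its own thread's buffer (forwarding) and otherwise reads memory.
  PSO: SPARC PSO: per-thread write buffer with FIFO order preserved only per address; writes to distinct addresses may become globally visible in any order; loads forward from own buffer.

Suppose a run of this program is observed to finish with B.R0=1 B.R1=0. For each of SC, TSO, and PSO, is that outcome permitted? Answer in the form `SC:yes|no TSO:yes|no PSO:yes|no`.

outcome vector order: (B.R0,B.R1)
SC (3): 0/0 0/1 1/1
TSO (3): 0/0 0/1 1/1
PSO (4): 0/0 0/1 1/0 1/1
target 1/0 ∈ {PSO}

SC:no TSO:no PSO:yes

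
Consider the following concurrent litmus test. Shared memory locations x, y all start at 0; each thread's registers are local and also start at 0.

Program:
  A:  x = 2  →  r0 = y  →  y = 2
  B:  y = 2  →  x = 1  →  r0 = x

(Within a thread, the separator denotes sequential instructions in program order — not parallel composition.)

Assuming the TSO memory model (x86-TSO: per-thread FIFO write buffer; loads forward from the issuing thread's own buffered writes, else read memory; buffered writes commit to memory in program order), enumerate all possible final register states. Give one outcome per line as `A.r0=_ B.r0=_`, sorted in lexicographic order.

A.r0=0 B.r0=1
A.r0=0 B.r0=2
A.r0=2 B.r0=1
A.r0=2 B.r0=2

outcome vector order: (A.r0,B.r0)
|TSO outcomes| = 4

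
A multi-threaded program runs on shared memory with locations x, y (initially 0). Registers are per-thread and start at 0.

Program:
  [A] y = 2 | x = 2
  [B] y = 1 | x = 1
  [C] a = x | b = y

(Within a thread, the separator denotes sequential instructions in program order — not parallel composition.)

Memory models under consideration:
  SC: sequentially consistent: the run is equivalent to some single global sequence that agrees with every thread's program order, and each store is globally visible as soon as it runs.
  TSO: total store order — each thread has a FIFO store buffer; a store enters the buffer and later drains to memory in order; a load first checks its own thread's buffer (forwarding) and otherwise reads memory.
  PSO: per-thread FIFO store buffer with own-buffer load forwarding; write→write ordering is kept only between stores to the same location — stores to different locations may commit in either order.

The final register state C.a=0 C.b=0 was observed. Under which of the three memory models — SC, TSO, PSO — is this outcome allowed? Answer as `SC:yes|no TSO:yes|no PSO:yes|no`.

outcome vector order: (C.a,C.b)
SC (7): <0 0> <0 1> <0 2> <1 1> <1 2> <2 1> <2 2>
TSO (7): <0 0> <0 1> <0 2> <1 1> <1 2> <2 1> <2 2>
PSO (9): <0 0> <0 1> <0 2> <1 0> <1 1> <1 2> <2 0> <2 1> <2 2>
target <0 0> ∈ {SC,TSO,PSO}

SC:yes TSO:yes PSO:yes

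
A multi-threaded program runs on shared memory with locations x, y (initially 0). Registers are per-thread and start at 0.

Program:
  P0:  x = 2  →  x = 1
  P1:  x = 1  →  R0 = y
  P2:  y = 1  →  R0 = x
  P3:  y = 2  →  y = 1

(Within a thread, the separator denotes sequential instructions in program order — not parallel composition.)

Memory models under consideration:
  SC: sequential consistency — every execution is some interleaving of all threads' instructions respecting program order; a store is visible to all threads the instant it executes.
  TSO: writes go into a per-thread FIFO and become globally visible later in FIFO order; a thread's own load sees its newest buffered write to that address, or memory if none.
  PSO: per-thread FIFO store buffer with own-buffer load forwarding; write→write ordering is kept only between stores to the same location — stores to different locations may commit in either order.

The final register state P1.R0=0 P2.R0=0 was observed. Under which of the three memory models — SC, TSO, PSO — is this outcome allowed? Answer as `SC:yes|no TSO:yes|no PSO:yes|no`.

SC:no TSO:yes PSO:yes

outcome vector order: (P1.R0,P2.R0)
[SC] allowed = {(0,1); (0,2); (1,0); (1,1); (1,2); (2,0); (2,1); (2,2)}
[TSO] allowed = {(0,0); (0,1); (0,2); (1,0); (1,1); (1,2); (2,0); (2,1); (2,2)}
[PSO] allowed = {(0,0); (0,1); (0,2); (1,0); (1,1); (1,2); (2,0); (2,1); (2,2)}
target (0,0) ∈ {TSO,PSO}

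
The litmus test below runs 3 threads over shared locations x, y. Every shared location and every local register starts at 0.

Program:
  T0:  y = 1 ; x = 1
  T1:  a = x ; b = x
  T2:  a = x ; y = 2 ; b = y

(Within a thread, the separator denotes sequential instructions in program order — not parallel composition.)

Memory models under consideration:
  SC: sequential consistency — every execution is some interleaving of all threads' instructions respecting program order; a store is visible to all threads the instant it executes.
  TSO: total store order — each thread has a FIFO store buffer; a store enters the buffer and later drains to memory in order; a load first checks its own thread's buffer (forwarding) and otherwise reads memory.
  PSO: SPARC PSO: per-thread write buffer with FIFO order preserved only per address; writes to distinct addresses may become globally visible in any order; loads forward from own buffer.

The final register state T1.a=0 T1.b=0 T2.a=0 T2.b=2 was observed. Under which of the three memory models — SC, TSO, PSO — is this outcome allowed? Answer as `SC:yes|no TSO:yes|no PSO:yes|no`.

SC:yes TSO:yes PSO:yes

outcome vector order: (T1.a,T1.b,T2.a,T2.b)
[SC] allowed = {0001, 0002, 0012, 0101, 0102, 0112, 1101, 1102, 1112}
[TSO] allowed = {0001, 0002, 0012, 0101, 0102, 0112, 1101, 1102, 1112}
[PSO] allowed = {0001, 0002, 0011, 0012, 0101, 0102, 0111, 0112, 1101, 1102, 1111, 1112}
target 0002 ∈ {SC,TSO,PSO}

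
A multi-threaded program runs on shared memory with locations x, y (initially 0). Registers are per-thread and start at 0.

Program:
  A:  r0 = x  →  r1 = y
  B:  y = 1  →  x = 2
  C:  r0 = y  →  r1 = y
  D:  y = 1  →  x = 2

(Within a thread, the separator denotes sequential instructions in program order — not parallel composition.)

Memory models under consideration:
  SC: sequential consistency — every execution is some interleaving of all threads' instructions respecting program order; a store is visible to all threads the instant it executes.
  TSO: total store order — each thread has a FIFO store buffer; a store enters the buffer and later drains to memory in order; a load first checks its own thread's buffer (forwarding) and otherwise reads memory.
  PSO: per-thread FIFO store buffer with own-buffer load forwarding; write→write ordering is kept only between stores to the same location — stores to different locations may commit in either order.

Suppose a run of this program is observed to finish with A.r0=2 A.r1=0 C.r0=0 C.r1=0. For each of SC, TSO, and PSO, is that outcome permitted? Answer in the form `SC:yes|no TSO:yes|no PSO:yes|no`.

outcome vector order: (A.r0,A.r1,C.r0,C.r1)
under SC → (0,0,0,0) (0,0,0,1) (0,0,1,1) (0,1,0,0) (0,1,0,1) (0,1,1,1) (2,1,0,0) (2,1,0,1) (2,1,1,1)
under TSO → (0,0,0,0) (0,0,0,1) (0,0,1,1) (0,1,0,0) (0,1,0,1) (0,1,1,1) (2,1,0,0) (2,1,0,1) (2,1,1,1)
under PSO → (0,0,0,0) (0,0,0,1) (0,0,1,1) (0,1,0,0) (0,1,0,1) (0,1,1,1) (2,0,0,0) (2,0,0,1) (2,0,1,1) (2,1,0,0) (2,1,0,1) (2,1,1,1)
target (2,0,0,0) ∈ {PSO}

SC:no TSO:no PSO:yes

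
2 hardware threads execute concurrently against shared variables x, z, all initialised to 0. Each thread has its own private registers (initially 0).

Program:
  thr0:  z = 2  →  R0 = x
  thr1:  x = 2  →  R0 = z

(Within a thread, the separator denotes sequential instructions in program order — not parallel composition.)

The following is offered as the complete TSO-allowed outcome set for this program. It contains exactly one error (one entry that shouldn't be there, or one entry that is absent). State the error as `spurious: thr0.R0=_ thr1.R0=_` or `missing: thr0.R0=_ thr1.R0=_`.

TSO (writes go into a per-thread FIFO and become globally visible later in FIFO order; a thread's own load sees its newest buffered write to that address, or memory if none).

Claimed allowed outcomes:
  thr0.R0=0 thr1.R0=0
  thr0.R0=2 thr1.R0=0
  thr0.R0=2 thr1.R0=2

missing: thr0.R0=0 thr1.R0=2

outcome vector order: (thr0.R0,thr1.R0)
[TSO] allowed = {00, 02, 20, 22}
TSO∖claimed = {02}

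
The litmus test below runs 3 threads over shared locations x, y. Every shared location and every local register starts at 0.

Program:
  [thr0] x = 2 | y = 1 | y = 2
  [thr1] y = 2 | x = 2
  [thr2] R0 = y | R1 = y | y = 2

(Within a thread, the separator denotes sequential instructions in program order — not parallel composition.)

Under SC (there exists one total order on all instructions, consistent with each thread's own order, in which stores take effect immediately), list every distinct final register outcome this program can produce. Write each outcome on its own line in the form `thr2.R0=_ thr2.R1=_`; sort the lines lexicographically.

outcome vector order: (thr2.R0,thr2.R1)
|SC outcomes| = 7

thr2.R0=0 thr2.R1=0
thr2.R0=0 thr2.R1=1
thr2.R0=0 thr2.R1=2
thr2.R0=1 thr2.R1=1
thr2.R0=1 thr2.R1=2
thr2.R0=2 thr2.R1=1
thr2.R0=2 thr2.R1=2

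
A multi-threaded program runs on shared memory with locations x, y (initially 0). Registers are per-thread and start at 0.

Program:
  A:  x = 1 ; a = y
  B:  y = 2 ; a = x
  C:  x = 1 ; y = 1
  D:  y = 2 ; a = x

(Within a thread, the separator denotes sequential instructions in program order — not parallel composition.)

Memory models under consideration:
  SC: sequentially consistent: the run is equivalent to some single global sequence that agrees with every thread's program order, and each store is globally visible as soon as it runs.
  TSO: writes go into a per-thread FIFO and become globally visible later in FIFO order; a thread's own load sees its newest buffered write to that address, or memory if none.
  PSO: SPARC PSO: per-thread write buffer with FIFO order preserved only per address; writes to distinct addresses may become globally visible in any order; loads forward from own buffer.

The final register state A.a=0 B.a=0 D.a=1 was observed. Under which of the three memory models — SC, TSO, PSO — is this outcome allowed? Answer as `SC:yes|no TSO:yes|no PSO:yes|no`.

outcome vector order: (A.a,B.a,D.a)
SC: 9 outcomes — {0/1/1; 1/0/0; 1/0/1; 1/1/0; 1/1/1; 2/0/0; 2/0/1; 2/1/0; 2/1/1}
TSO: 12 outcomes — {0/0/0; 0/0/1; 0/1/0; 0/1/1; 1/0/0; 1/0/1; 1/1/0; 1/1/1; 2/0/0; 2/0/1; 2/1/0; 2/1/1}
PSO: 12 outcomes — {0/0/0; 0/0/1; 0/1/0; 0/1/1; 1/0/0; 1/0/1; 1/1/0; 1/1/1; 2/0/0; 2/0/1; 2/1/0; 2/1/1}
target 0/0/1 ∈ {TSO,PSO}

SC:no TSO:yes PSO:yes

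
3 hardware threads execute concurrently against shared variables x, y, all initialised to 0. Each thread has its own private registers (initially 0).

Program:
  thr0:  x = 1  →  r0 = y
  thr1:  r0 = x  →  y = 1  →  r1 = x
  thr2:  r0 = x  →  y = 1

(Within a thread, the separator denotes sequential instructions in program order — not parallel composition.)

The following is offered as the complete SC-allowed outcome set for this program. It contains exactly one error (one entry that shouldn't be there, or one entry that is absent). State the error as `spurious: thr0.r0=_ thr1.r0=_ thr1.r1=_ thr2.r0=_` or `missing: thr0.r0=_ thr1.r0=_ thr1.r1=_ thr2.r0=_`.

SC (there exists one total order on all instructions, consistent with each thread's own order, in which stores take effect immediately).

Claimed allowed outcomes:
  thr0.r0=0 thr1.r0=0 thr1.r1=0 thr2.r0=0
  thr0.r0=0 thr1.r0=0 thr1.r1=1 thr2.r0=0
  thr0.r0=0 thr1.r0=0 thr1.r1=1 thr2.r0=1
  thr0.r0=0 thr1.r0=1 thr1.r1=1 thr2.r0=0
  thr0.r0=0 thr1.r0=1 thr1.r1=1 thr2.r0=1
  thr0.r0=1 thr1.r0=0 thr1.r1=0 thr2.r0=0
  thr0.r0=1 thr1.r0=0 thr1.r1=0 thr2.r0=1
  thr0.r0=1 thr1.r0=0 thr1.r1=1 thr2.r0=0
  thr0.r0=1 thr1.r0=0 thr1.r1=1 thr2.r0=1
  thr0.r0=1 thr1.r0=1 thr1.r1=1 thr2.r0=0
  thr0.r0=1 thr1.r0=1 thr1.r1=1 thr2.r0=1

spurious: thr0.r0=0 thr1.r0=0 thr1.r1=0 thr2.r0=0

outcome vector order: (thr0.r0,thr1.r0,thr1.r1,thr2.r0)
SC (10): (0,0,1,0) (0,0,1,1) (0,1,1,0) (0,1,1,1) (1,0,0,0) (1,0,0,1) (1,0,1,0) (1,0,1,1) (1,1,1,0) (1,1,1,1)
claimed∖SC = {(0,0,0,0)}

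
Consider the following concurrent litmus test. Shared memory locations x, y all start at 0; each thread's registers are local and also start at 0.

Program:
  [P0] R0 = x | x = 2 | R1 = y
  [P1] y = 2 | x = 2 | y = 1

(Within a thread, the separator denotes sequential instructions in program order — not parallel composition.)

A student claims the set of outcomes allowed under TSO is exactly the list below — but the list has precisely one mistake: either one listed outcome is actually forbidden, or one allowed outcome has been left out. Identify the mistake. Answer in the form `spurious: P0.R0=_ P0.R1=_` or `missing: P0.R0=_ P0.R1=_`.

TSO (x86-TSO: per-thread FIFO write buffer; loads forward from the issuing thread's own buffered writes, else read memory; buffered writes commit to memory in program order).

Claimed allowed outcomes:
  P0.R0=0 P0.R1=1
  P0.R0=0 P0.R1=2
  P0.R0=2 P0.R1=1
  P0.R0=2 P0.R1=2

missing: P0.R0=0 P0.R1=0

outcome vector order: (P0.R0,P0.R1)
TSO (5): 0/0; 0/1; 0/2; 2/1; 2/2
TSO∖claimed = {0/0}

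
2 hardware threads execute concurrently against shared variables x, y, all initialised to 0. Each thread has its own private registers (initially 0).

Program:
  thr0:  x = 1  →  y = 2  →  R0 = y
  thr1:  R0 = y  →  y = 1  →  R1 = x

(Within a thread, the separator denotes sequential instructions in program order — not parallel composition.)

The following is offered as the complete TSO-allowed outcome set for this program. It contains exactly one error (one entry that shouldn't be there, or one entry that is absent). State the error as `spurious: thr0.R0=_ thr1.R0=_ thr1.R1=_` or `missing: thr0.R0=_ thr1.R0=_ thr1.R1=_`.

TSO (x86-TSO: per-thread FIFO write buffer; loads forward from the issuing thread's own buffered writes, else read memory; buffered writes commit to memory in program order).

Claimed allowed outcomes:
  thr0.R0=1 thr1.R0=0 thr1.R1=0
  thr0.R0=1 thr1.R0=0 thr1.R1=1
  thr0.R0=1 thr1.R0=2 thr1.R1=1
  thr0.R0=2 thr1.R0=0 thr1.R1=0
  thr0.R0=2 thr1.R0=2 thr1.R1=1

outcome vector order: (thr0.R0,thr1.R0,thr1.R1)
[TSO] allowed = {<1 0 0>; <1 0 1>; <1 2 1>; <2 0 0>; <2 0 1>; <2 2 1>}
TSO∖claimed = {<2 0 1>}

missing: thr0.R0=2 thr1.R0=0 thr1.R1=1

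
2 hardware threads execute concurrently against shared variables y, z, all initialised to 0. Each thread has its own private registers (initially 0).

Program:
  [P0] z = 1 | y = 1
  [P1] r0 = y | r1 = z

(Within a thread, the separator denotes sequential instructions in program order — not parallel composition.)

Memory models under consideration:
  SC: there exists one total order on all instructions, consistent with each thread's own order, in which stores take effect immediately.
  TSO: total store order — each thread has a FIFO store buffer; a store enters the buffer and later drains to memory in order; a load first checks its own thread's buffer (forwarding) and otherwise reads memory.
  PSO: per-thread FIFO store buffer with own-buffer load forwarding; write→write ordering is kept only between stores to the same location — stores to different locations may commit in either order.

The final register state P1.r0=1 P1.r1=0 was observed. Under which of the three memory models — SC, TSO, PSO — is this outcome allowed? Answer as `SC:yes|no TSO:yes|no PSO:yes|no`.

outcome vector order: (P1.r0,P1.r1)
SC: 3 outcomes — {(0,0); (0,1); (1,1)}
TSO: 3 outcomes — {(0,0); (0,1); (1,1)}
PSO: 4 outcomes — {(0,0); (0,1); (1,0); (1,1)}
target (1,0) ∈ {PSO}

SC:no TSO:no PSO:yes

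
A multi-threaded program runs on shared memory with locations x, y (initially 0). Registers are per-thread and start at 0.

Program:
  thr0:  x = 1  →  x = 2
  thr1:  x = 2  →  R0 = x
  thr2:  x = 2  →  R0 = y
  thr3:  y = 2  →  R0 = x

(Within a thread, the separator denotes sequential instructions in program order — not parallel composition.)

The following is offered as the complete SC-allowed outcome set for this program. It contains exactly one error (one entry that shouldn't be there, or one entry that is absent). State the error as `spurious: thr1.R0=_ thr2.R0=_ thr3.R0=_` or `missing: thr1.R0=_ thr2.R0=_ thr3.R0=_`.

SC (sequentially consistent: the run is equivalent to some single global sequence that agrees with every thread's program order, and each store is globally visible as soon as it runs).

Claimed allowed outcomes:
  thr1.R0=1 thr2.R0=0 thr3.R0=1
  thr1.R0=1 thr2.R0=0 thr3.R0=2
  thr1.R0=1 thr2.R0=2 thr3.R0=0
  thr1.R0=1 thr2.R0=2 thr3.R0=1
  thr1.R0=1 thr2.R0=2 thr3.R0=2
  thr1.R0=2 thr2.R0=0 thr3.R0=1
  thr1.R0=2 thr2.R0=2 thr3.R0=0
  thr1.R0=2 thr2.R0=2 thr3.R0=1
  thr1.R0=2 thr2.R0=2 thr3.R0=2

outcome vector order: (thr1.R0,thr2.R0,thr3.R0)
SC: 10 outcomes — {<1 0 1>; <1 0 2>; <1 2 0>; <1 2 1>; <1 2 2>; <2 0 1>; <2 0 2>; <2 2 0>; <2 2 1>; <2 2 2>}
SC∖claimed = {<2 0 2>}

missing: thr1.R0=2 thr2.R0=0 thr3.R0=2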